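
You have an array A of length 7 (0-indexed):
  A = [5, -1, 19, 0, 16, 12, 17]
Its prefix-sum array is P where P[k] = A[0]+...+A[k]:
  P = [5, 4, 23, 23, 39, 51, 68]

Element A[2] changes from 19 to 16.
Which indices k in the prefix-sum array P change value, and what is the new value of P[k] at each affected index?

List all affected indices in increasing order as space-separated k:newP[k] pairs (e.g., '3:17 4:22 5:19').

P[k] = A[0] + ... + A[k]
P[k] includes A[2] iff k >= 2
Affected indices: 2, 3, ..., 6; delta = -3
  P[2]: 23 + -3 = 20
  P[3]: 23 + -3 = 20
  P[4]: 39 + -3 = 36
  P[5]: 51 + -3 = 48
  P[6]: 68 + -3 = 65

Answer: 2:20 3:20 4:36 5:48 6:65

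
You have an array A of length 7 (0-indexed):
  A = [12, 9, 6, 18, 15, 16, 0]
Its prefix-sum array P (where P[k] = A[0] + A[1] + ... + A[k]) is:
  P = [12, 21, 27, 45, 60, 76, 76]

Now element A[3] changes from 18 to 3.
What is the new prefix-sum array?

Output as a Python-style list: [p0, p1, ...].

Answer: [12, 21, 27, 30, 45, 61, 61]

Derivation:
Change: A[3] 18 -> 3, delta = -15
P[k] for k < 3: unchanged (A[3] not included)
P[k] for k >= 3: shift by delta = -15
  P[0] = 12 + 0 = 12
  P[1] = 21 + 0 = 21
  P[2] = 27 + 0 = 27
  P[3] = 45 + -15 = 30
  P[4] = 60 + -15 = 45
  P[5] = 76 + -15 = 61
  P[6] = 76 + -15 = 61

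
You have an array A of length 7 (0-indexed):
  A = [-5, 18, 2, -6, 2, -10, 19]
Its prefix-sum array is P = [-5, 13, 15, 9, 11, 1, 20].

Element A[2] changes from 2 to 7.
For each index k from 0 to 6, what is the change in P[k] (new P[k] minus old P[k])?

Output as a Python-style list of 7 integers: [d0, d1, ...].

Answer: [0, 0, 5, 5, 5, 5, 5]

Derivation:
Element change: A[2] 2 -> 7, delta = 5
For k < 2: P[k] unchanged, delta_P[k] = 0
For k >= 2: P[k] shifts by exactly 5
Delta array: [0, 0, 5, 5, 5, 5, 5]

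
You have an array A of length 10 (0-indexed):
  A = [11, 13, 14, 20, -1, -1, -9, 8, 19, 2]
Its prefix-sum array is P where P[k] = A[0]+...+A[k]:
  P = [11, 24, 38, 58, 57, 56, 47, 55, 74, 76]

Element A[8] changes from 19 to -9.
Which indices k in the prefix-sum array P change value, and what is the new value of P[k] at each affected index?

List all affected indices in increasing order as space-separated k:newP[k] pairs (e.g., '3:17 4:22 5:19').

P[k] = A[0] + ... + A[k]
P[k] includes A[8] iff k >= 8
Affected indices: 8, 9, ..., 9; delta = -28
  P[8]: 74 + -28 = 46
  P[9]: 76 + -28 = 48

Answer: 8:46 9:48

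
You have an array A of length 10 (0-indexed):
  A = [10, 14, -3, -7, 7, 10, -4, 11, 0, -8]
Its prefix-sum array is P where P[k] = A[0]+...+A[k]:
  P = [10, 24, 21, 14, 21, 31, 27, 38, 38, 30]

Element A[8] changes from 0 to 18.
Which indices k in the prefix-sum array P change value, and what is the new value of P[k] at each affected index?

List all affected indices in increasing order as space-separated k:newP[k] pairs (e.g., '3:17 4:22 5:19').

P[k] = A[0] + ... + A[k]
P[k] includes A[8] iff k >= 8
Affected indices: 8, 9, ..., 9; delta = 18
  P[8]: 38 + 18 = 56
  P[9]: 30 + 18 = 48

Answer: 8:56 9:48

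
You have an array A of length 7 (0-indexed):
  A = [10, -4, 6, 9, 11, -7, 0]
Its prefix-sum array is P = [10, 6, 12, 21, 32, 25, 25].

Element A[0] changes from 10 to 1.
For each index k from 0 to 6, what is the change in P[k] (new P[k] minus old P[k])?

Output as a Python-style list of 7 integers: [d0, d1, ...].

Element change: A[0] 10 -> 1, delta = -9
For k < 0: P[k] unchanged, delta_P[k] = 0
For k >= 0: P[k] shifts by exactly -9
Delta array: [-9, -9, -9, -9, -9, -9, -9]

Answer: [-9, -9, -9, -9, -9, -9, -9]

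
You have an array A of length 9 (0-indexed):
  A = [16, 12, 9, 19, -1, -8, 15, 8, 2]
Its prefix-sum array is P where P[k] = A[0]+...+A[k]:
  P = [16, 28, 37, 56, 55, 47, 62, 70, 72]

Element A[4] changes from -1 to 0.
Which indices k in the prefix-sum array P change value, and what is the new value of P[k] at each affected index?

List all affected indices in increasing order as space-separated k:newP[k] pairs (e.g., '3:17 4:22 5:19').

P[k] = A[0] + ... + A[k]
P[k] includes A[4] iff k >= 4
Affected indices: 4, 5, ..., 8; delta = 1
  P[4]: 55 + 1 = 56
  P[5]: 47 + 1 = 48
  P[6]: 62 + 1 = 63
  P[7]: 70 + 1 = 71
  P[8]: 72 + 1 = 73

Answer: 4:56 5:48 6:63 7:71 8:73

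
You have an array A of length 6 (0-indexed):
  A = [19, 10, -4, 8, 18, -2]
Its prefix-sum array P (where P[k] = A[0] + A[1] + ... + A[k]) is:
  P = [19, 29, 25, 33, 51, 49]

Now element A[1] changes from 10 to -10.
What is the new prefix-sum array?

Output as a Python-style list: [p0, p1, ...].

Change: A[1] 10 -> -10, delta = -20
P[k] for k < 1: unchanged (A[1] not included)
P[k] for k >= 1: shift by delta = -20
  P[0] = 19 + 0 = 19
  P[1] = 29 + -20 = 9
  P[2] = 25 + -20 = 5
  P[3] = 33 + -20 = 13
  P[4] = 51 + -20 = 31
  P[5] = 49 + -20 = 29

Answer: [19, 9, 5, 13, 31, 29]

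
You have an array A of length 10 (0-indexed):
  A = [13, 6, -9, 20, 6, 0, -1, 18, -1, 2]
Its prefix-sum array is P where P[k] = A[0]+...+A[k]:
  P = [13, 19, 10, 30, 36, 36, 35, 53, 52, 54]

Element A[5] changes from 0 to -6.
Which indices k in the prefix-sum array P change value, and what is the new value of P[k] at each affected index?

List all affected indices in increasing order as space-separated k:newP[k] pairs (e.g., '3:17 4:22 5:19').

Answer: 5:30 6:29 7:47 8:46 9:48

Derivation:
P[k] = A[0] + ... + A[k]
P[k] includes A[5] iff k >= 5
Affected indices: 5, 6, ..., 9; delta = -6
  P[5]: 36 + -6 = 30
  P[6]: 35 + -6 = 29
  P[7]: 53 + -6 = 47
  P[8]: 52 + -6 = 46
  P[9]: 54 + -6 = 48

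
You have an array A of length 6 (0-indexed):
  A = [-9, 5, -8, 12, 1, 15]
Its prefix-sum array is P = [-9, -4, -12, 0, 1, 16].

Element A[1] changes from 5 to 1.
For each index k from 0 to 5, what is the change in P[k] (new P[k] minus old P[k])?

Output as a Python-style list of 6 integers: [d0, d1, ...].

Element change: A[1] 5 -> 1, delta = -4
For k < 1: P[k] unchanged, delta_P[k] = 0
For k >= 1: P[k] shifts by exactly -4
Delta array: [0, -4, -4, -4, -4, -4]

Answer: [0, -4, -4, -4, -4, -4]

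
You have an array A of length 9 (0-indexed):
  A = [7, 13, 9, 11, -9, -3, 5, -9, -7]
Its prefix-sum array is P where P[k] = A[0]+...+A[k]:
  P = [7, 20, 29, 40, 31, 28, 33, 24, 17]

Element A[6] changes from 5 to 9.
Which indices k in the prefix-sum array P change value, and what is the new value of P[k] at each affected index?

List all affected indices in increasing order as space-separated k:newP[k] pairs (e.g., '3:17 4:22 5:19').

Answer: 6:37 7:28 8:21

Derivation:
P[k] = A[0] + ... + A[k]
P[k] includes A[6] iff k >= 6
Affected indices: 6, 7, ..., 8; delta = 4
  P[6]: 33 + 4 = 37
  P[7]: 24 + 4 = 28
  P[8]: 17 + 4 = 21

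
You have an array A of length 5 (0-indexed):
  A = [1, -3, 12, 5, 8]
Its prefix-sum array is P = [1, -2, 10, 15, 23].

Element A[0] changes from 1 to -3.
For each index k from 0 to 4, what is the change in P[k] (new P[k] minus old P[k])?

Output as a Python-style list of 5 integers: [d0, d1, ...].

Element change: A[0] 1 -> -3, delta = -4
For k < 0: P[k] unchanged, delta_P[k] = 0
For k >= 0: P[k] shifts by exactly -4
Delta array: [-4, -4, -4, -4, -4]

Answer: [-4, -4, -4, -4, -4]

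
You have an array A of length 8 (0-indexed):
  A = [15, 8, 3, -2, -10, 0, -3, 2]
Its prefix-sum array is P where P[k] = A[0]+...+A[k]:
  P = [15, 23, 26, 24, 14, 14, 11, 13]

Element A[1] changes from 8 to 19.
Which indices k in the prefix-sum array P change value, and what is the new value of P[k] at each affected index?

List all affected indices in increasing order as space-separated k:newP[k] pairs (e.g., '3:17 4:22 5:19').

P[k] = A[0] + ... + A[k]
P[k] includes A[1] iff k >= 1
Affected indices: 1, 2, ..., 7; delta = 11
  P[1]: 23 + 11 = 34
  P[2]: 26 + 11 = 37
  P[3]: 24 + 11 = 35
  P[4]: 14 + 11 = 25
  P[5]: 14 + 11 = 25
  P[6]: 11 + 11 = 22
  P[7]: 13 + 11 = 24

Answer: 1:34 2:37 3:35 4:25 5:25 6:22 7:24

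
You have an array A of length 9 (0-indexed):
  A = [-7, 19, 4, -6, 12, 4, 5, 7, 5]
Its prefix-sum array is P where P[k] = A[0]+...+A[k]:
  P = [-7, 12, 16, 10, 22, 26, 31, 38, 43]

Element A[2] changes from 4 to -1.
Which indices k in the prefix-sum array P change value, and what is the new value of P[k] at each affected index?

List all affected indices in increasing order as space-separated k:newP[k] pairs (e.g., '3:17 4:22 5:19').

Answer: 2:11 3:5 4:17 5:21 6:26 7:33 8:38

Derivation:
P[k] = A[0] + ... + A[k]
P[k] includes A[2] iff k >= 2
Affected indices: 2, 3, ..., 8; delta = -5
  P[2]: 16 + -5 = 11
  P[3]: 10 + -5 = 5
  P[4]: 22 + -5 = 17
  P[5]: 26 + -5 = 21
  P[6]: 31 + -5 = 26
  P[7]: 38 + -5 = 33
  P[8]: 43 + -5 = 38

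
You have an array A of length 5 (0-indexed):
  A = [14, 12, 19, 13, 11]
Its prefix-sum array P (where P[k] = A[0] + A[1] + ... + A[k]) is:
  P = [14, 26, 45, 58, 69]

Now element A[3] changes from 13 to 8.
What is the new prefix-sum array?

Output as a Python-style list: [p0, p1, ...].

Change: A[3] 13 -> 8, delta = -5
P[k] for k < 3: unchanged (A[3] not included)
P[k] for k >= 3: shift by delta = -5
  P[0] = 14 + 0 = 14
  P[1] = 26 + 0 = 26
  P[2] = 45 + 0 = 45
  P[3] = 58 + -5 = 53
  P[4] = 69 + -5 = 64

Answer: [14, 26, 45, 53, 64]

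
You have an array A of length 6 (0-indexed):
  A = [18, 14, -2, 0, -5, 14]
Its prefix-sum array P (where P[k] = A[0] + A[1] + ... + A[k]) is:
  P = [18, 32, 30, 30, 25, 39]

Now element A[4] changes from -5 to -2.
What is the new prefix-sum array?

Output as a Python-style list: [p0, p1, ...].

Change: A[4] -5 -> -2, delta = 3
P[k] for k < 4: unchanged (A[4] not included)
P[k] for k >= 4: shift by delta = 3
  P[0] = 18 + 0 = 18
  P[1] = 32 + 0 = 32
  P[2] = 30 + 0 = 30
  P[3] = 30 + 0 = 30
  P[4] = 25 + 3 = 28
  P[5] = 39 + 3 = 42

Answer: [18, 32, 30, 30, 28, 42]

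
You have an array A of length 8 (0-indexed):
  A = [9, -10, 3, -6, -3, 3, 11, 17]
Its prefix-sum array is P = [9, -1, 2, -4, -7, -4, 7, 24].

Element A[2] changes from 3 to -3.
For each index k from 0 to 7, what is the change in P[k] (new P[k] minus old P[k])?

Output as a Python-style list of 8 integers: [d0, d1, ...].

Answer: [0, 0, -6, -6, -6, -6, -6, -6]

Derivation:
Element change: A[2] 3 -> -3, delta = -6
For k < 2: P[k] unchanged, delta_P[k] = 0
For k >= 2: P[k] shifts by exactly -6
Delta array: [0, 0, -6, -6, -6, -6, -6, -6]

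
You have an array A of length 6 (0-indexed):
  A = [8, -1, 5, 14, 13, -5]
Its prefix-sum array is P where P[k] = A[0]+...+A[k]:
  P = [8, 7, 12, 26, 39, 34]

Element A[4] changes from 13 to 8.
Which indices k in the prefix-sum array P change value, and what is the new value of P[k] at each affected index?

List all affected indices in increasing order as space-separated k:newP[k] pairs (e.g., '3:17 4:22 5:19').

Answer: 4:34 5:29

Derivation:
P[k] = A[0] + ... + A[k]
P[k] includes A[4] iff k >= 4
Affected indices: 4, 5, ..., 5; delta = -5
  P[4]: 39 + -5 = 34
  P[5]: 34 + -5 = 29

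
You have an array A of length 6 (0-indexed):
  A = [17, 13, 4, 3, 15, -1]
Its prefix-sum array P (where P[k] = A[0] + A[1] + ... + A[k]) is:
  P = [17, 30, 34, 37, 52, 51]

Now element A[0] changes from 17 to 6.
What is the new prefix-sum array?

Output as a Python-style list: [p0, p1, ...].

Change: A[0] 17 -> 6, delta = -11
P[k] for k < 0: unchanged (A[0] not included)
P[k] for k >= 0: shift by delta = -11
  P[0] = 17 + -11 = 6
  P[1] = 30 + -11 = 19
  P[2] = 34 + -11 = 23
  P[3] = 37 + -11 = 26
  P[4] = 52 + -11 = 41
  P[5] = 51 + -11 = 40

Answer: [6, 19, 23, 26, 41, 40]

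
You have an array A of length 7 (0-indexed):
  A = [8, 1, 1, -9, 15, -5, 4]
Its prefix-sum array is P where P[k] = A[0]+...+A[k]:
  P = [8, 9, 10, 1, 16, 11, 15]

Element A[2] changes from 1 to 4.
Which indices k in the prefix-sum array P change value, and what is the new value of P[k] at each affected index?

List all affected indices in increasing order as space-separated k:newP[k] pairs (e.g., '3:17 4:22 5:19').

P[k] = A[0] + ... + A[k]
P[k] includes A[2] iff k >= 2
Affected indices: 2, 3, ..., 6; delta = 3
  P[2]: 10 + 3 = 13
  P[3]: 1 + 3 = 4
  P[4]: 16 + 3 = 19
  P[5]: 11 + 3 = 14
  P[6]: 15 + 3 = 18

Answer: 2:13 3:4 4:19 5:14 6:18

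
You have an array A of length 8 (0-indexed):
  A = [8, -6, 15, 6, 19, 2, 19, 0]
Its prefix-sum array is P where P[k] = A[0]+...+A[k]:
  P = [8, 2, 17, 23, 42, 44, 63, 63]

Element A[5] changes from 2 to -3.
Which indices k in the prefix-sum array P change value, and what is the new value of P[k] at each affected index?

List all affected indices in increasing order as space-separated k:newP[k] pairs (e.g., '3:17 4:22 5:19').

Answer: 5:39 6:58 7:58

Derivation:
P[k] = A[0] + ... + A[k]
P[k] includes A[5] iff k >= 5
Affected indices: 5, 6, ..., 7; delta = -5
  P[5]: 44 + -5 = 39
  P[6]: 63 + -5 = 58
  P[7]: 63 + -5 = 58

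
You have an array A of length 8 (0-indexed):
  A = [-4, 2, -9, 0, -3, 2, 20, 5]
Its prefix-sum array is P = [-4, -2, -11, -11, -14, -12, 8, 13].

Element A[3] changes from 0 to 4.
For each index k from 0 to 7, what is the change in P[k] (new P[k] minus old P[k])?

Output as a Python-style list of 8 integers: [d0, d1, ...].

Answer: [0, 0, 0, 4, 4, 4, 4, 4]

Derivation:
Element change: A[3] 0 -> 4, delta = 4
For k < 3: P[k] unchanged, delta_P[k] = 0
For k >= 3: P[k] shifts by exactly 4
Delta array: [0, 0, 0, 4, 4, 4, 4, 4]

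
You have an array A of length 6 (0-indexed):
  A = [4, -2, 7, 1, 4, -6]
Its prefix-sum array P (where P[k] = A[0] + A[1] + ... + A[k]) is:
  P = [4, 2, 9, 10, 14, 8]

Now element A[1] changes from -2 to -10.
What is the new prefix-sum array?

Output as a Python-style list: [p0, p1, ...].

Change: A[1] -2 -> -10, delta = -8
P[k] for k < 1: unchanged (A[1] not included)
P[k] for k >= 1: shift by delta = -8
  P[0] = 4 + 0 = 4
  P[1] = 2 + -8 = -6
  P[2] = 9 + -8 = 1
  P[3] = 10 + -8 = 2
  P[4] = 14 + -8 = 6
  P[5] = 8 + -8 = 0

Answer: [4, -6, 1, 2, 6, 0]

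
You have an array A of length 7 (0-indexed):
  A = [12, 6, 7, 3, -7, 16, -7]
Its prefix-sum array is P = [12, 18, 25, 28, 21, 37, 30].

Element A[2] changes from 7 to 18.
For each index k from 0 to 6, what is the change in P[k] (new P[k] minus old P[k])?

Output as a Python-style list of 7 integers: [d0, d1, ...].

Element change: A[2] 7 -> 18, delta = 11
For k < 2: P[k] unchanged, delta_P[k] = 0
For k >= 2: P[k] shifts by exactly 11
Delta array: [0, 0, 11, 11, 11, 11, 11]

Answer: [0, 0, 11, 11, 11, 11, 11]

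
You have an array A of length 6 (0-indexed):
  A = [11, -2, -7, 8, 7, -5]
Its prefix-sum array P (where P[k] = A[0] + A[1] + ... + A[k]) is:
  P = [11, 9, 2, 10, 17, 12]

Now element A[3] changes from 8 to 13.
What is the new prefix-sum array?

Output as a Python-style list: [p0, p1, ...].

Change: A[3] 8 -> 13, delta = 5
P[k] for k < 3: unchanged (A[3] not included)
P[k] for k >= 3: shift by delta = 5
  P[0] = 11 + 0 = 11
  P[1] = 9 + 0 = 9
  P[2] = 2 + 0 = 2
  P[3] = 10 + 5 = 15
  P[4] = 17 + 5 = 22
  P[5] = 12 + 5 = 17

Answer: [11, 9, 2, 15, 22, 17]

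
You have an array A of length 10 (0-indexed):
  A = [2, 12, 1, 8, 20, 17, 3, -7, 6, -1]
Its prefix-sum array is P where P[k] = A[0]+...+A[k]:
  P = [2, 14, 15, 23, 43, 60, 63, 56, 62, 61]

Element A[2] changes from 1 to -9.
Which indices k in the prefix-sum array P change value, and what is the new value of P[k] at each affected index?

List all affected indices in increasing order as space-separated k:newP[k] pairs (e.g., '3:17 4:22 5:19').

P[k] = A[0] + ... + A[k]
P[k] includes A[2] iff k >= 2
Affected indices: 2, 3, ..., 9; delta = -10
  P[2]: 15 + -10 = 5
  P[3]: 23 + -10 = 13
  P[4]: 43 + -10 = 33
  P[5]: 60 + -10 = 50
  P[6]: 63 + -10 = 53
  P[7]: 56 + -10 = 46
  P[8]: 62 + -10 = 52
  P[9]: 61 + -10 = 51

Answer: 2:5 3:13 4:33 5:50 6:53 7:46 8:52 9:51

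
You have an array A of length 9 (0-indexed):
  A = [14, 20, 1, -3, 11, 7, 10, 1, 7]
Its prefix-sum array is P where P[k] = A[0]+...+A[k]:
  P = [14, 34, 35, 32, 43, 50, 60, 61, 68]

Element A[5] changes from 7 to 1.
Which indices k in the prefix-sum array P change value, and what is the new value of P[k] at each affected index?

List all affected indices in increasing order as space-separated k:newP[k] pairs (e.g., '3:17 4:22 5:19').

P[k] = A[0] + ... + A[k]
P[k] includes A[5] iff k >= 5
Affected indices: 5, 6, ..., 8; delta = -6
  P[5]: 50 + -6 = 44
  P[6]: 60 + -6 = 54
  P[7]: 61 + -6 = 55
  P[8]: 68 + -6 = 62

Answer: 5:44 6:54 7:55 8:62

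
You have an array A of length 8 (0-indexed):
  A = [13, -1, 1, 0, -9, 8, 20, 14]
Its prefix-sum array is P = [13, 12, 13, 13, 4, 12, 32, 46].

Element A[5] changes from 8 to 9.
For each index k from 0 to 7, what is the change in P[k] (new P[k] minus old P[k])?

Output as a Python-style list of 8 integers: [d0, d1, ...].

Element change: A[5] 8 -> 9, delta = 1
For k < 5: P[k] unchanged, delta_P[k] = 0
For k >= 5: P[k] shifts by exactly 1
Delta array: [0, 0, 0, 0, 0, 1, 1, 1]

Answer: [0, 0, 0, 0, 0, 1, 1, 1]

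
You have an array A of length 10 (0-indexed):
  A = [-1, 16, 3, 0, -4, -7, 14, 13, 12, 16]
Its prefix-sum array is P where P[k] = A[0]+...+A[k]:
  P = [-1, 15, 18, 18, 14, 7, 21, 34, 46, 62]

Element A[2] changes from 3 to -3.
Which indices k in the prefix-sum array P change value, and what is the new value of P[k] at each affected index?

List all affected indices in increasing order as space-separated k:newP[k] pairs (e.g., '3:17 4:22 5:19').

P[k] = A[0] + ... + A[k]
P[k] includes A[2] iff k >= 2
Affected indices: 2, 3, ..., 9; delta = -6
  P[2]: 18 + -6 = 12
  P[3]: 18 + -6 = 12
  P[4]: 14 + -6 = 8
  P[5]: 7 + -6 = 1
  P[6]: 21 + -6 = 15
  P[7]: 34 + -6 = 28
  P[8]: 46 + -6 = 40
  P[9]: 62 + -6 = 56

Answer: 2:12 3:12 4:8 5:1 6:15 7:28 8:40 9:56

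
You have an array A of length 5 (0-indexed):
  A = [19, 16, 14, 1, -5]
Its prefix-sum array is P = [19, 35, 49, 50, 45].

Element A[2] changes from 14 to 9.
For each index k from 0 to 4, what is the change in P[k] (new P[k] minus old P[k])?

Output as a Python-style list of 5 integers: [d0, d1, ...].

Answer: [0, 0, -5, -5, -5]

Derivation:
Element change: A[2] 14 -> 9, delta = -5
For k < 2: P[k] unchanged, delta_P[k] = 0
For k >= 2: P[k] shifts by exactly -5
Delta array: [0, 0, -5, -5, -5]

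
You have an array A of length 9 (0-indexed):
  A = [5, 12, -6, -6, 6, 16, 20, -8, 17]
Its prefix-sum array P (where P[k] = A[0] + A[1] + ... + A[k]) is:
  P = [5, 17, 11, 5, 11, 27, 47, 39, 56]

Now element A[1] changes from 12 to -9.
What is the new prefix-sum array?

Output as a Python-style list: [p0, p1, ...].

Answer: [5, -4, -10, -16, -10, 6, 26, 18, 35]

Derivation:
Change: A[1] 12 -> -9, delta = -21
P[k] for k < 1: unchanged (A[1] not included)
P[k] for k >= 1: shift by delta = -21
  P[0] = 5 + 0 = 5
  P[1] = 17 + -21 = -4
  P[2] = 11 + -21 = -10
  P[3] = 5 + -21 = -16
  P[4] = 11 + -21 = -10
  P[5] = 27 + -21 = 6
  P[6] = 47 + -21 = 26
  P[7] = 39 + -21 = 18
  P[8] = 56 + -21 = 35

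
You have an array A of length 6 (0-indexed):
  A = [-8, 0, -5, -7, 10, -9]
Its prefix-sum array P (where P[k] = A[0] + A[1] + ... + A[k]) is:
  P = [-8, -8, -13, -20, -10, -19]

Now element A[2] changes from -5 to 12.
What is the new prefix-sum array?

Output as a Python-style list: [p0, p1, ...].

Answer: [-8, -8, 4, -3, 7, -2]

Derivation:
Change: A[2] -5 -> 12, delta = 17
P[k] for k < 2: unchanged (A[2] not included)
P[k] for k >= 2: shift by delta = 17
  P[0] = -8 + 0 = -8
  P[1] = -8 + 0 = -8
  P[2] = -13 + 17 = 4
  P[3] = -20 + 17 = -3
  P[4] = -10 + 17 = 7
  P[5] = -19 + 17 = -2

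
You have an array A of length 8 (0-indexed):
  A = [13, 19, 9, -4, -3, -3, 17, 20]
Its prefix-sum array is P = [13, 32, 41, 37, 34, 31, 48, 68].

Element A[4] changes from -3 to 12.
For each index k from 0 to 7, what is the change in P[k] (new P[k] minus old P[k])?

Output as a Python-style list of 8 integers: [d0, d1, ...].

Element change: A[4] -3 -> 12, delta = 15
For k < 4: P[k] unchanged, delta_P[k] = 0
For k >= 4: P[k] shifts by exactly 15
Delta array: [0, 0, 0, 0, 15, 15, 15, 15]

Answer: [0, 0, 0, 0, 15, 15, 15, 15]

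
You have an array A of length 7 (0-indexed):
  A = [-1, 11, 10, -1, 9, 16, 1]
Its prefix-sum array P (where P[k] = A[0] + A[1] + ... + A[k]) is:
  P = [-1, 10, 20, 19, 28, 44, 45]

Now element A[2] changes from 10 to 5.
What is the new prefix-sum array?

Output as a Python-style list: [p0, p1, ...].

Change: A[2] 10 -> 5, delta = -5
P[k] for k < 2: unchanged (A[2] not included)
P[k] for k >= 2: shift by delta = -5
  P[0] = -1 + 0 = -1
  P[1] = 10 + 0 = 10
  P[2] = 20 + -5 = 15
  P[3] = 19 + -5 = 14
  P[4] = 28 + -5 = 23
  P[5] = 44 + -5 = 39
  P[6] = 45 + -5 = 40

Answer: [-1, 10, 15, 14, 23, 39, 40]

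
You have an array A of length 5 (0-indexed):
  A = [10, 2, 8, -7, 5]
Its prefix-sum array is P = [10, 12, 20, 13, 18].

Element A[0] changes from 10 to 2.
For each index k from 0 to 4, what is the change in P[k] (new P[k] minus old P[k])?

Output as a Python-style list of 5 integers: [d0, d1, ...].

Element change: A[0] 10 -> 2, delta = -8
For k < 0: P[k] unchanged, delta_P[k] = 0
For k >= 0: P[k] shifts by exactly -8
Delta array: [-8, -8, -8, -8, -8]

Answer: [-8, -8, -8, -8, -8]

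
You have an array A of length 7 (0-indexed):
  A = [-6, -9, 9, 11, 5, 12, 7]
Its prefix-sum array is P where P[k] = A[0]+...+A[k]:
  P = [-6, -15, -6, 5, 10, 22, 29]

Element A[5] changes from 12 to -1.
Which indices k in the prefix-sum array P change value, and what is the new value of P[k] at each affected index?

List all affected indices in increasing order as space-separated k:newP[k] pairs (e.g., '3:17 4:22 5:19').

P[k] = A[0] + ... + A[k]
P[k] includes A[5] iff k >= 5
Affected indices: 5, 6, ..., 6; delta = -13
  P[5]: 22 + -13 = 9
  P[6]: 29 + -13 = 16

Answer: 5:9 6:16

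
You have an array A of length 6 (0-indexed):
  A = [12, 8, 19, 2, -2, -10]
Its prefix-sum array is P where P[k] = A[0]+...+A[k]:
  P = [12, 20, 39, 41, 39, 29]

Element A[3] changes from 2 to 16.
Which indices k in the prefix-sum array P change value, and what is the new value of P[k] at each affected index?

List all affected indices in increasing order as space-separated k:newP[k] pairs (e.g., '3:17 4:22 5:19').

P[k] = A[0] + ... + A[k]
P[k] includes A[3] iff k >= 3
Affected indices: 3, 4, ..., 5; delta = 14
  P[3]: 41 + 14 = 55
  P[4]: 39 + 14 = 53
  P[5]: 29 + 14 = 43

Answer: 3:55 4:53 5:43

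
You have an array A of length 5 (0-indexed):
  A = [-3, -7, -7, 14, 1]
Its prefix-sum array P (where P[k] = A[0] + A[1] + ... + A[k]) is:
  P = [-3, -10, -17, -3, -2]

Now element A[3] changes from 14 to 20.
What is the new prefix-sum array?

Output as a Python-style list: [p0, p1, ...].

Answer: [-3, -10, -17, 3, 4]

Derivation:
Change: A[3] 14 -> 20, delta = 6
P[k] for k < 3: unchanged (A[3] not included)
P[k] for k >= 3: shift by delta = 6
  P[0] = -3 + 0 = -3
  P[1] = -10 + 0 = -10
  P[2] = -17 + 0 = -17
  P[3] = -3 + 6 = 3
  P[4] = -2 + 6 = 4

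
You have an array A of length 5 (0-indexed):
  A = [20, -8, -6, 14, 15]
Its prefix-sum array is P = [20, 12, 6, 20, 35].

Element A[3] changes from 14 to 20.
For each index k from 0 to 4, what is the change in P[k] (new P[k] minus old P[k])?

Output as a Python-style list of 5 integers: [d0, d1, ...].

Answer: [0, 0, 0, 6, 6]

Derivation:
Element change: A[3] 14 -> 20, delta = 6
For k < 3: P[k] unchanged, delta_P[k] = 0
For k >= 3: P[k] shifts by exactly 6
Delta array: [0, 0, 0, 6, 6]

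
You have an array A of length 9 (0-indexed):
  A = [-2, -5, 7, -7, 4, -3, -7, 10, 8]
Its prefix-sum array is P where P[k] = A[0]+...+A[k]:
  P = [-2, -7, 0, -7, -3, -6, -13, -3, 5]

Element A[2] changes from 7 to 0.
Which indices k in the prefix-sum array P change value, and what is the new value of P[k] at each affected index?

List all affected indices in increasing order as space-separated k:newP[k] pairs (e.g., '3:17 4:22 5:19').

P[k] = A[0] + ... + A[k]
P[k] includes A[2] iff k >= 2
Affected indices: 2, 3, ..., 8; delta = -7
  P[2]: 0 + -7 = -7
  P[3]: -7 + -7 = -14
  P[4]: -3 + -7 = -10
  P[5]: -6 + -7 = -13
  P[6]: -13 + -7 = -20
  P[7]: -3 + -7 = -10
  P[8]: 5 + -7 = -2

Answer: 2:-7 3:-14 4:-10 5:-13 6:-20 7:-10 8:-2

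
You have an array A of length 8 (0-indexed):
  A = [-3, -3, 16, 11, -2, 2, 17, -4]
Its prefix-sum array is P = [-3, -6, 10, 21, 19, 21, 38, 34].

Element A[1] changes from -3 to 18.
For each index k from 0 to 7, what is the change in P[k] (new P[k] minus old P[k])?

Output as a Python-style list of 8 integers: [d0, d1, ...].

Answer: [0, 21, 21, 21, 21, 21, 21, 21]

Derivation:
Element change: A[1] -3 -> 18, delta = 21
For k < 1: P[k] unchanged, delta_P[k] = 0
For k >= 1: P[k] shifts by exactly 21
Delta array: [0, 21, 21, 21, 21, 21, 21, 21]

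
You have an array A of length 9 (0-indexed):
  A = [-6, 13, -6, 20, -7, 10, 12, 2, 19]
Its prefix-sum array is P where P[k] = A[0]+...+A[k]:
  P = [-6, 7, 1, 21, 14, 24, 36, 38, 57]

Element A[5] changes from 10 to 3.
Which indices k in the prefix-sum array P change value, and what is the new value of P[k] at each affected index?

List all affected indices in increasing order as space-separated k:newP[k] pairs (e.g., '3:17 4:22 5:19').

P[k] = A[0] + ... + A[k]
P[k] includes A[5] iff k >= 5
Affected indices: 5, 6, ..., 8; delta = -7
  P[5]: 24 + -7 = 17
  P[6]: 36 + -7 = 29
  P[7]: 38 + -7 = 31
  P[8]: 57 + -7 = 50

Answer: 5:17 6:29 7:31 8:50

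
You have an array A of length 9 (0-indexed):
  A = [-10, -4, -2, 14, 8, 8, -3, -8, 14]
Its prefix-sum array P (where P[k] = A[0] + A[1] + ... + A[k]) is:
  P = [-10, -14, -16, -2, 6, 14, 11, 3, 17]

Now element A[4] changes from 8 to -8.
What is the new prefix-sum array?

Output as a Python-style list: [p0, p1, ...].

Answer: [-10, -14, -16, -2, -10, -2, -5, -13, 1]

Derivation:
Change: A[4] 8 -> -8, delta = -16
P[k] for k < 4: unchanged (A[4] not included)
P[k] for k >= 4: shift by delta = -16
  P[0] = -10 + 0 = -10
  P[1] = -14 + 0 = -14
  P[2] = -16 + 0 = -16
  P[3] = -2 + 0 = -2
  P[4] = 6 + -16 = -10
  P[5] = 14 + -16 = -2
  P[6] = 11 + -16 = -5
  P[7] = 3 + -16 = -13
  P[8] = 17 + -16 = 1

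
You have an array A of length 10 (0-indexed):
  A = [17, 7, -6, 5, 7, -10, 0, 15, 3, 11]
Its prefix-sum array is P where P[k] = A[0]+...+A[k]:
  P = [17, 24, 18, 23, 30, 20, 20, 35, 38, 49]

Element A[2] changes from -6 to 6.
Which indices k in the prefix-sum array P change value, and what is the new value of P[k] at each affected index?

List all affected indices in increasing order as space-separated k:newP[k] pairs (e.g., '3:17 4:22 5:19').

Answer: 2:30 3:35 4:42 5:32 6:32 7:47 8:50 9:61

Derivation:
P[k] = A[0] + ... + A[k]
P[k] includes A[2] iff k >= 2
Affected indices: 2, 3, ..., 9; delta = 12
  P[2]: 18 + 12 = 30
  P[3]: 23 + 12 = 35
  P[4]: 30 + 12 = 42
  P[5]: 20 + 12 = 32
  P[6]: 20 + 12 = 32
  P[7]: 35 + 12 = 47
  P[8]: 38 + 12 = 50
  P[9]: 49 + 12 = 61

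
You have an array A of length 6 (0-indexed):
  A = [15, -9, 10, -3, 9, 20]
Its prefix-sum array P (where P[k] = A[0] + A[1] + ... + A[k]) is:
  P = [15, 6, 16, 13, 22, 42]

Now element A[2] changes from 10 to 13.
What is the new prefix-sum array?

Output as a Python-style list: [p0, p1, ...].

Answer: [15, 6, 19, 16, 25, 45]

Derivation:
Change: A[2] 10 -> 13, delta = 3
P[k] for k < 2: unchanged (A[2] not included)
P[k] for k >= 2: shift by delta = 3
  P[0] = 15 + 0 = 15
  P[1] = 6 + 0 = 6
  P[2] = 16 + 3 = 19
  P[3] = 13 + 3 = 16
  P[4] = 22 + 3 = 25
  P[5] = 42 + 3 = 45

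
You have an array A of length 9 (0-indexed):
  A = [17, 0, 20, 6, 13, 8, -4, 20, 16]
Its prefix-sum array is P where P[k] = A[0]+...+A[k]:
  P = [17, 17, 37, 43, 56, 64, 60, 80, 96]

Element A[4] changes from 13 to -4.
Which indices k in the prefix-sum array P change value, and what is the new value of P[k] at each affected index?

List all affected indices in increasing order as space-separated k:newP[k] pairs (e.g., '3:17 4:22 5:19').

Answer: 4:39 5:47 6:43 7:63 8:79

Derivation:
P[k] = A[0] + ... + A[k]
P[k] includes A[4] iff k >= 4
Affected indices: 4, 5, ..., 8; delta = -17
  P[4]: 56 + -17 = 39
  P[5]: 64 + -17 = 47
  P[6]: 60 + -17 = 43
  P[7]: 80 + -17 = 63
  P[8]: 96 + -17 = 79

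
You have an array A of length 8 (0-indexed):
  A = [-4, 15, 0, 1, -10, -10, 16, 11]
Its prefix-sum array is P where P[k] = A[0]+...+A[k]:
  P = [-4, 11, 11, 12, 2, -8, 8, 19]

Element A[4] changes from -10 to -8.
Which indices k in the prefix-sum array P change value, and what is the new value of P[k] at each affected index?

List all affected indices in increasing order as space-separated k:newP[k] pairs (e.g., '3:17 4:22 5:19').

Answer: 4:4 5:-6 6:10 7:21

Derivation:
P[k] = A[0] + ... + A[k]
P[k] includes A[4] iff k >= 4
Affected indices: 4, 5, ..., 7; delta = 2
  P[4]: 2 + 2 = 4
  P[5]: -8 + 2 = -6
  P[6]: 8 + 2 = 10
  P[7]: 19 + 2 = 21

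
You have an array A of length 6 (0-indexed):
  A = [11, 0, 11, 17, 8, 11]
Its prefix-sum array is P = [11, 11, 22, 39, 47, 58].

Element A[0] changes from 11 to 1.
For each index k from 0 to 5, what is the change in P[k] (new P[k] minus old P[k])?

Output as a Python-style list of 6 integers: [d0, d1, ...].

Answer: [-10, -10, -10, -10, -10, -10]

Derivation:
Element change: A[0] 11 -> 1, delta = -10
For k < 0: P[k] unchanged, delta_P[k] = 0
For k >= 0: P[k] shifts by exactly -10
Delta array: [-10, -10, -10, -10, -10, -10]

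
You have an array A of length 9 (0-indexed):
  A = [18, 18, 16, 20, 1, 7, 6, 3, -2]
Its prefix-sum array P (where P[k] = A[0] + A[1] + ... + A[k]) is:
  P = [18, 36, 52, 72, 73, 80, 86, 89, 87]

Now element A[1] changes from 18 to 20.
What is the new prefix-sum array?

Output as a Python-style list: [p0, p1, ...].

Answer: [18, 38, 54, 74, 75, 82, 88, 91, 89]

Derivation:
Change: A[1] 18 -> 20, delta = 2
P[k] for k < 1: unchanged (A[1] not included)
P[k] for k >= 1: shift by delta = 2
  P[0] = 18 + 0 = 18
  P[1] = 36 + 2 = 38
  P[2] = 52 + 2 = 54
  P[3] = 72 + 2 = 74
  P[4] = 73 + 2 = 75
  P[5] = 80 + 2 = 82
  P[6] = 86 + 2 = 88
  P[7] = 89 + 2 = 91
  P[8] = 87 + 2 = 89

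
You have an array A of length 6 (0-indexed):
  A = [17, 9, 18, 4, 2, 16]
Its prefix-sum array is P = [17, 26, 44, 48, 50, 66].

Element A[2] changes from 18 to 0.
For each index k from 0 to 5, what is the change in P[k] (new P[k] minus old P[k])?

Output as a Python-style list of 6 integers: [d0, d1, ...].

Element change: A[2] 18 -> 0, delta = -18
For k < 2: P[k] unchanged, delta_P[k] = 0
For k >= 2: P[k] shifts by exactly -18
Delta array: [0, 0, -18, -18, -18, -18]

Answer: [0, 0, -18, -18, -18, -18]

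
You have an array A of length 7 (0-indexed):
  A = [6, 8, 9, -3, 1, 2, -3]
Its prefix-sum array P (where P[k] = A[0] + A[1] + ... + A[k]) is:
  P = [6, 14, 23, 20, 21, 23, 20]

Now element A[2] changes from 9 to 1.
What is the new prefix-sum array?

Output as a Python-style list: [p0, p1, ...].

Change: A[2] 9 -> 1, delta = -8
P[k] for k < 2: unchanged (A[2] not included)
P[k] for k >= 2: shift by delta = -8
  P[0] = 6 + 0 = 6
  P[1] = 14 + 0 = 14
  P[2] = 23 + -8 = 15
  P[3] = 20 + -8 = 12
  P[4] = 21 + -8 = 13
  P[5] = 23 + -8 = 15
  P[6] = 20 + -8 = 12

Answer: [6, 14, 15, 12, 13, 15, 12]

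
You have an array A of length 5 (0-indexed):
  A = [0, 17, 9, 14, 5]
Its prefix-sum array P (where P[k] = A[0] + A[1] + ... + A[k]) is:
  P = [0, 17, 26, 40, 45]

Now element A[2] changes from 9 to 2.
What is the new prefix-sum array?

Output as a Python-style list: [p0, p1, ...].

Change: A[2] 9 -> 2, delta = -7
P[k] for k < 2: unchanged (A[2] not included)
P[k] for k >= 2: shift by delta = -7
  P[0] = 0 + 0 = 0
  P[1] = 17 + 0 = 17
  P[2] = 26 + -7 = 19
  P[3] = 40 + -7 = 33
  P[4] = 45 + -7 = 38

Answer: [0, 17, 19, 33, 38]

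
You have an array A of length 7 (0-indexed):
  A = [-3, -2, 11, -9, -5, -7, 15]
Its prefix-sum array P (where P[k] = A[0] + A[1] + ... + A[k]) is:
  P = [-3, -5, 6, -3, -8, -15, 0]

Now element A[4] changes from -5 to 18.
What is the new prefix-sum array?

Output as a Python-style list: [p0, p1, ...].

Answer: [-3, -5, 6, -3, 15, 8, 23]

Derivation:
Change: A[4] -5 -> 18, delta = 23
P[k] for k < 4: unchanged (A[4] not included)
P[k] for k >= 4: shift by delta = 23
  P[0] = -3 + 0 = -3
  P[1] = -5 + 0 = -5
  P[2] = 6 + 0 = 6
  P[3] = -3 + 0 = -3
  P[4] = -8 + 23 = 15
  P[5] = -15 + 23 = 8
  P[6] = 0 + 23 = 23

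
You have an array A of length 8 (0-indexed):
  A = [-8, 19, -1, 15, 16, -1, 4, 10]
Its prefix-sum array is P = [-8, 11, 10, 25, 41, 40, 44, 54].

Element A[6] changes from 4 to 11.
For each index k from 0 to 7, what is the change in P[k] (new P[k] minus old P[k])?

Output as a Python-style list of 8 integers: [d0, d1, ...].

Element change: A[6] 4 -> 11, delta = 7
For k < 6: P[k] unchanged, delta_P[k] = 0
For k >= 6: P[k] shifts by exactly 7
Delta array: [0, 0, 0, 0, 0, 0, 7, 7]

Answer: [0, 0, 0, 0, 0, 0, 7, 7]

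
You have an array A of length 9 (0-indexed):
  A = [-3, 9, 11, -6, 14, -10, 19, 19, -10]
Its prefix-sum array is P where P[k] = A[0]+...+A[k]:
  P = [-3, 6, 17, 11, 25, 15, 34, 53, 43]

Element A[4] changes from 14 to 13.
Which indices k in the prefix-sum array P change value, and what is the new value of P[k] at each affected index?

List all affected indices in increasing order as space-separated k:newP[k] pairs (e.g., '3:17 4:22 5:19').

Answer: 4:24 5:14 6:33 7:52 8:42

Derivation:
P[k] = A[0] + ... + A[k]
P[k] includes A[4] iff k >= 4
Affected indices: 4, 5, ..., 8; delta = -1
  P[4]: 25 + -1 = 24
  P[5]: 15 + -1 = 14
  P[6]: 34 + -1 = 33
  P[7]: 53 + -1 = 52
  P[8]: 43 + -1 = 42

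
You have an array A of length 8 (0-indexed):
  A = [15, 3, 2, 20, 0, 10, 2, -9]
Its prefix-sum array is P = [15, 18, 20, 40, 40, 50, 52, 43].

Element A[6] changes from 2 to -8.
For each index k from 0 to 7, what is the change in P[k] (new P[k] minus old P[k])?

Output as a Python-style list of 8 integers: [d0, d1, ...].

Element change: A[6] 2 -> -8, delta = -10
For k < 6: P[k] unchanged, delta_P[k] = 0
For k >= 6: P[k] shifts by exactly -10
Delta array: [0, 0, 0, 0, 0, 0, -10, -10]

Answer: [0, 0, 0, 0, 0, 0, -10, -10]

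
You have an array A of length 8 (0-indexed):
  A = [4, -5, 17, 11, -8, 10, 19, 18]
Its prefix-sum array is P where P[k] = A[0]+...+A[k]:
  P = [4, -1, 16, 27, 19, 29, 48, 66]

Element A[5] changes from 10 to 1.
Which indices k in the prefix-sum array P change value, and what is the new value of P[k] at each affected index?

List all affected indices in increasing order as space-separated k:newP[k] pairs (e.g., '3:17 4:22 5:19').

P[k] = A[0] + ... + A[k]
P[k] includes A[5] iff k >= 5
Affected indices: 5, 6, ..., 7; delta = -9
  P[5]: 29 + -9 = 20
  P[6]: 48 + -9 = 39
  P[7]: 66 + -9 = 57

Answer: 5:20 6:39 7:57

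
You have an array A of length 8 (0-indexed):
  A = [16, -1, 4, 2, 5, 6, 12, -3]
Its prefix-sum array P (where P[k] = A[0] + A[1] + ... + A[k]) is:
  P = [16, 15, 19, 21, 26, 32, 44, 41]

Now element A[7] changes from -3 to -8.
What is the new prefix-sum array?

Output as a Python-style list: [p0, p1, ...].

Answer: [16, 15, 19, 21, 26, 32, 44, 36]

Derivation:
Change: A[7] -3 -> -8, delta = -5
P[k] for k < 7: unchanged (A[7] not included)
P[k] for k >= 7: shift by delta = -5
  P[0] = 16 + 0 = 16
  P[1] = 15 + 0 = 15
  P[2] = 19 + 0 = 19
  P[3] = 21 + 0 = 21
  P[4] = 26 + 0 = 26
  P[5] = 32 + 0 = 32
  P[6] = 44 + 0 = 44
  P[7] = 41 + -5 = 36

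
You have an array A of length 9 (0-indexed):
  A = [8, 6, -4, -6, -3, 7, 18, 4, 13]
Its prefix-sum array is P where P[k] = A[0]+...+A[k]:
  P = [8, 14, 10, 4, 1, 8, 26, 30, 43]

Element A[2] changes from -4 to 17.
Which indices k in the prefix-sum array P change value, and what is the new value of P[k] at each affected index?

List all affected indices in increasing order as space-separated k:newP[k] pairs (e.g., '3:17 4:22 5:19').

P[k] = A[0] + ... + A[k]
P[k] includes A[2] iff k >= 2
Affected indices: 2, 3, ..., 8; delta = 21
  P[2]: 10 + 21 = 31
  P[3]: 4 + 21 = 25
  P[4]: 1 + 21 = 22
  P[5]: 8 + 21 = 29
  P[6]: 26 + 21 = 47
  P[7]: 30 + 21 = 51
  P[8]: 43 + 21 = 64

Answer: 2:31 3:25 4:22 5:29 6:47 7:51 8:64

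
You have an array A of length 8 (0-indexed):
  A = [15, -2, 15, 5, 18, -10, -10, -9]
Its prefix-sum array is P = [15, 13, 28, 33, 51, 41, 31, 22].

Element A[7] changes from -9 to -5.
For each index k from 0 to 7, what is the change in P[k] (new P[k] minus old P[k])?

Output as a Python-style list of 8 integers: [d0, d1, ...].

Element change: A[7] -9 -> -5, delta = 4
For k < 7: P[k] unchanged, delta_P[k] = 0
For k >= 7: P[k] shifts by exactly 4
Delta array: [0, 0, 0, 0, 0, 0, 0, 4]

Answer: [0, 0, 0, 0, 0, 0, 0, 4]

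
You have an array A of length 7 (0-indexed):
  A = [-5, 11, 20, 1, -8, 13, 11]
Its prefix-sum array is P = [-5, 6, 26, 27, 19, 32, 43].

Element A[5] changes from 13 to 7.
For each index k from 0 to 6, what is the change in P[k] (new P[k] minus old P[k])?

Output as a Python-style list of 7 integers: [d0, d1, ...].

Answer: [0, 0, 0, 0, 0, -6, -6]

Derivation:
Element change: A[5] 13 -> 7, delta = -6
For k < 5: P[k] unchanged, delta_P[k] = 0
For k >= 5: P[k] shifts by exactly -6
Delta array: [0, 0, 0, 0, 0, -6, -6]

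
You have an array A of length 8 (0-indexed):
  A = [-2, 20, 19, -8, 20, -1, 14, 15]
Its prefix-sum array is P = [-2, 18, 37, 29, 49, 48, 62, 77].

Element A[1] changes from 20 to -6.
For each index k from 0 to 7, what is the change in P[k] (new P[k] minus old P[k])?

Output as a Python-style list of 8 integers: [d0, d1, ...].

Answer: [0, -26, -26, -26, -26, -26, -26, -26]

Derivation:
Element change: A[1] 20 -> -6, delta = -26
For k < 1: P[k] unchanged, delta_P[k] = 0
For k >= 1: P[k] shifts by exactly -26
Delta array: [0, -26, -26, -26, -26, -26, -26, -26]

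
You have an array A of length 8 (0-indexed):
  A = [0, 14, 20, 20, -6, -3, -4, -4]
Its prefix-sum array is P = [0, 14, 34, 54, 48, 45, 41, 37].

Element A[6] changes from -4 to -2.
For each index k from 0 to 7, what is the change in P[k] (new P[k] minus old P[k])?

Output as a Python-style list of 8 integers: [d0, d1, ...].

Element change: A[6] -4 -> -2, delta = 2
For k < 6: P[k] unchanged, delta_P[k] = 0
For k >= 6: P[k] shifts by exactly 2
Delta array: [0, 0, 0, 0, 0, 0, 2, 2]

Answer: [0, 0, 0, 0, 0, 0, 2, 2]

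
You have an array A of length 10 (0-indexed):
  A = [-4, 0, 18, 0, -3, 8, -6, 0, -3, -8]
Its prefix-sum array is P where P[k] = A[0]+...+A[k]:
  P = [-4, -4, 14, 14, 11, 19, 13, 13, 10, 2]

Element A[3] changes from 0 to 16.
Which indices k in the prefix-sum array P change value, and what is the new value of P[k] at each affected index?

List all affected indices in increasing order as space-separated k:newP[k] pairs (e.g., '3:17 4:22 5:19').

P[k] = A[0] + ... + A[k]
P[k] includes A[3] iff k >= 3
Affected indices: 3, 4, ..., 9; delta = 16
  P[3]: 14 + 16 = 30
  P[4]: 11 + 16 = 27
  P[5]: 19 + 16 = 35
  P[6]: 13 + 16 = 29
  P[7]: 13 + 16 = 29
  P[8]: 10 + 16 = 26
  P[9]: 2 + 16 = 18

Answer: 3:30 4:27 5:35 6:29 7:29 8:26 9:18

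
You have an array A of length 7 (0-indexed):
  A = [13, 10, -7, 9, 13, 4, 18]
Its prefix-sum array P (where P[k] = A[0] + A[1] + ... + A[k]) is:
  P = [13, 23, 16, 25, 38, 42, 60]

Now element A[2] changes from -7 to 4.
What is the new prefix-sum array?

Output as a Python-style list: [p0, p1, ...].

Change: A[2] -7 -> 4, delta = 11
P[k] for k < 2: unchanged (A[2] not included)
P[k] for k >= 2: shift by delta = 11
  P[0] = 13 + 0 = 13
  P[1] = 23 + 0 = 23
  P[2] = 16 + 11 = 27
  P[3] = 25 + 11 = 36
  P[4] = 38 + 11 = 49
  P[5] = 42 + 11 = 53
  P[6] = 60 + 11 = 71

Answer: [13, 23, 27, 36, 49, 53, 71]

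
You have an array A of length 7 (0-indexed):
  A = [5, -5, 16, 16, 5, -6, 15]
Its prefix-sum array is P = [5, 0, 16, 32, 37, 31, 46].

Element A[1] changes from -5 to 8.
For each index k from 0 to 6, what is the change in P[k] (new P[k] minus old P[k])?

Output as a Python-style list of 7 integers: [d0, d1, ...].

Element change: A[1] -5 -> 8, delta = 13
For k < 1: P[k] unchanged, delta_P[k] = 0
For k >= 1: P[k] shifts by exactly 13
Delta array: [0, 13, 13, 13, 13, 13, 13]

Answer: [0, 13, 13, 13, 13, 13, 13]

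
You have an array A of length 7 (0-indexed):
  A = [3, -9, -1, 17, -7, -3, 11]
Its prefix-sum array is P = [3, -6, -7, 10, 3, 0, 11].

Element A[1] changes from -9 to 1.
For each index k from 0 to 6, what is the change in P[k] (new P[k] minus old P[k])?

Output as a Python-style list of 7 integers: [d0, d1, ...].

Answer: [0, 10, 10, 10, 10, 10, 10]

Derivation:
Element change: A[1] -9 -> 1, delta = 10
For k < 1: P[k] unchanged, delta_P[k] = 0
For k >= 1: P[k] shifts by exactly 10
Delta array: [0, 10, 10, 10, 10, 10, 10]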